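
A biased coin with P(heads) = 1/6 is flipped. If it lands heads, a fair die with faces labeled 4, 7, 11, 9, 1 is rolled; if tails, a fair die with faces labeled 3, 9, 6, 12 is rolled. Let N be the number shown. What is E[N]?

439/60

E[N | heads] = (4+7+11+9+1)/5 = 32/5.
E[N | tails] = (3+9+6+12)/4 = 15/2.
By the law of total expectation,
E[N] = (1/6)·(32/5) + (5/6)·(15/2) = 439/60.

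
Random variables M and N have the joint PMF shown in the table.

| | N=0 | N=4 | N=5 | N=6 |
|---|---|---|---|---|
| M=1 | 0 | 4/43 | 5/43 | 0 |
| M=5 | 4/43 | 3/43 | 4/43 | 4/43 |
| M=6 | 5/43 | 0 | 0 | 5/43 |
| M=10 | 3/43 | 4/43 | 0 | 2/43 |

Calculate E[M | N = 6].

P(N = 6) = 11/43.
Σ M·P over the event = 5·(4/43) + 6·(5/43) + 10·(2/43) = 70/43.
E[M | N = 6] = (70/43) / (11/43) = 70/11.

70/11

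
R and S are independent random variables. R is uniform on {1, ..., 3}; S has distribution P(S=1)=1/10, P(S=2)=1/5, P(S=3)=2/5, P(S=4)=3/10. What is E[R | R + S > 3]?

P(R + S > 3) = 13/15.
Summing R·P(x,y) over outcomes with R + S > 3 gives 11/6.
E[R | R + S > 3] = (11/6) / (13/15) = 55/26.

55/26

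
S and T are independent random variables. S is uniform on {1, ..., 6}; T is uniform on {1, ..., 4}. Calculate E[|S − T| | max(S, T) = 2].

Outcomes with max(S, T) = 2: (1,2), (2,1), (2,2), each with probability 1/24.
E[|S − T| | max(S, T) = 2] = (1 + 1 + 0) / 3 = 2/3.

2/3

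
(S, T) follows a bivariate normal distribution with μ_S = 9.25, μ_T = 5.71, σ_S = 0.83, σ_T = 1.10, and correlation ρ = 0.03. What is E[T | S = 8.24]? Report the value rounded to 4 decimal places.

5.6698

The regression of T on S has slope ρ·σ_T/σ_S and passes through (μ_S, μ_T).
E[T | S=8.24] = 5.71 + (0.03)·(1.10/0.83)·(8.24 − (9.25)) = 5.71 + (0.039759)·(-1.01) = 5.6698.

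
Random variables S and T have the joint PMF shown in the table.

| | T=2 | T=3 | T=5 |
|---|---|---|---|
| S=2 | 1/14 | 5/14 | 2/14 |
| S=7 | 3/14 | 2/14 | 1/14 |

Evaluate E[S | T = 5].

11/3

P(T = 5) = 3/14.
Σ S·P over the event = 2·(2/14) + 7·(1/14) = 11/14.
E[S | T = 5] = (11/14) / (3/14) = 11/3.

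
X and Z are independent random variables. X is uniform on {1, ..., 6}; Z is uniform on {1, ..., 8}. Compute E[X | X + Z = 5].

5/2

P(X + Z = 5) = 1/12.
Summing X·P(x,y) over outcomes with X + Z = 5 gives 5/24.
E[X | X + Z = 5] = (5/24) / (1/12) = 5/2.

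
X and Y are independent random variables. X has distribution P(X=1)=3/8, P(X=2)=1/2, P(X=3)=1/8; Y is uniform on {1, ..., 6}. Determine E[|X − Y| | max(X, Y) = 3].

13/10

P(max(X, Y) = 3) = 5/24.
Summing |X−Y|·P(x,y) over outcomes with max(X, Y) = 3 gives 13/48.
E[|X − Y| | max(X, Y) = 3] = (13/48) / (5/24) = 13/10.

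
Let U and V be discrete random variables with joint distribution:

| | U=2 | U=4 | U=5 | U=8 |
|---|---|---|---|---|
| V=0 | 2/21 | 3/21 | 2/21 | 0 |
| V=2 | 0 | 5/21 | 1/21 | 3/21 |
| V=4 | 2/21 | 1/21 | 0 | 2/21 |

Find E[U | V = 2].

P(V = 2) = 3/7.
Σ U·P over the event = 4·(5/21) + 5·(1/21) + 8·(3/21) = 7/3.
E[U | V = 2] = (7/3) / (3/7) = 49/9.

49/9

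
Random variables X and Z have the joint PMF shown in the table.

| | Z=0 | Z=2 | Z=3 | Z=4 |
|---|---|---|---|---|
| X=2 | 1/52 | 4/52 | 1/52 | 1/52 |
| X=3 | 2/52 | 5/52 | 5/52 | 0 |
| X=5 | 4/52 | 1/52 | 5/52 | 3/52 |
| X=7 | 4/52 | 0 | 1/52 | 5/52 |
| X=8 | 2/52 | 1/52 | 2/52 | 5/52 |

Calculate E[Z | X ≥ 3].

P(X ≥ 3) = 45/52.
Summing Z·P(X=x,Z=y) over the conditioning event gives 105/52.
E[Z | X ≥ 3] = (105/52) / (45/52) = 7/3.

7/3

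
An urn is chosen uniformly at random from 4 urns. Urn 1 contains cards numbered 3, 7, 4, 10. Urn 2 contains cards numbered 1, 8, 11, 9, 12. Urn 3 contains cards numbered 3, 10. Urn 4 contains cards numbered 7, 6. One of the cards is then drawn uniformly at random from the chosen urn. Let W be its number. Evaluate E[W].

E[W | urn 1] = (3+7+4+10)/4 = 6.
E[W | urn 2] = (1+8+11+9+12)/5 = 41/5.
E[W | urn 3] = (3+10)/2 = 13/2.
E[W | urn 4] = (7+6)/2 = 13/2.
By the law of total expectation,
E[W] = (1/4)·(6) + (1/4)·(41/5) + (1/4)·(13/2) + (1/4)·(13/2) = 34/5.

34/5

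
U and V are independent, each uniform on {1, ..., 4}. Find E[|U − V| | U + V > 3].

P(U + V > 3) = 13/16.
Summing |U−V|·P(x,y) over outcomes with U + V > 3 gives 9/8.
E[|U − V| | U + V > 3] = (9/8) / (13/16) = 18/13.

18/13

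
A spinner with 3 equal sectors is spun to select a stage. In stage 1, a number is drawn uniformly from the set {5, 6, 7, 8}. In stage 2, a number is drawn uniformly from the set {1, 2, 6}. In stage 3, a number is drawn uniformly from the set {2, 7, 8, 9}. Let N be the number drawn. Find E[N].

E[N | stage 1] = (5+6+7+8)/4 = 13/2.
E[N | stage 2] = (1+2+6)/3 = 3.
E[N | stage 3] = (2+7+8+9)/4 = 13/2.
E[N] = (1/3)·(13/2) + (1/3)·(3) + (1/3)·(13/2) = 16/3.

16/3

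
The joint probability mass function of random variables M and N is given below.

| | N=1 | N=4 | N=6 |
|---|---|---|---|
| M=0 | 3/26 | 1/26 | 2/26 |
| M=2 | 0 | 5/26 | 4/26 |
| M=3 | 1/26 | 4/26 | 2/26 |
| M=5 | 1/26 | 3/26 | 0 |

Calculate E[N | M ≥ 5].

13/4

P(M ≥ 5) = 2/13.
Summing N·P(M=x,N=y) over the conditioning event gives 1/2.
E[N | M ≥ 5] = (1/2) / (2/13) = 13/4.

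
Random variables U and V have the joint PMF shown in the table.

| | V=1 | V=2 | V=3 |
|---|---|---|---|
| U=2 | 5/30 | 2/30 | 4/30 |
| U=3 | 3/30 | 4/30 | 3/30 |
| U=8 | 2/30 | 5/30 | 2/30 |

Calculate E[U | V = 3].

P(V = 3) = 3/10.
Σ U·P over the event = 2·(4/30) + 3·(3/30) + 8·(2/30) = 11/10.
E[U | V = 3] = (11/10) / (3/10) = 11/3.

11/3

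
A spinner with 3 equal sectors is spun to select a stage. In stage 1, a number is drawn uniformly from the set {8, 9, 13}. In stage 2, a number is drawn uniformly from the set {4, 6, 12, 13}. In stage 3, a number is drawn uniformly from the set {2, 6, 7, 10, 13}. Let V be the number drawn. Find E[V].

E[V | stage 1] = (8+9+13)/3 = 10.
E[V | stage 2] = (4+6+12+13)/4 = 35/4.
E[V | stage 3] = (2+6+7+10+13)/5 = 38/5.
By the law of total expectation,
E[V] = (1/3)·(10) + (1/3)·(35/4) + (1/3)·(38/5) = 527/60.

527/60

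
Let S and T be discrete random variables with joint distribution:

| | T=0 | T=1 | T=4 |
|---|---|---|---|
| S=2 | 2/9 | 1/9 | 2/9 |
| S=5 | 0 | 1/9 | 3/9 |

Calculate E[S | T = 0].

2

P(T = 0) = 2/9.
Σ S·P over the event = 2·(2/9) = 4/9.
E[S | T = 0] = (4/9) / (2/9) = 2.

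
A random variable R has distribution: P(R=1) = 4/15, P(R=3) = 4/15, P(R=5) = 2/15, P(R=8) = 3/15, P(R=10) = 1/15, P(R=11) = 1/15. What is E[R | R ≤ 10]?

30/7

P(R ≤ 10) = 14/15.
Σ over the event: 1·4/15 + 3·4/15 + 5·2/15 + 8·1/5 + 10·1/15 = 4.
E[R | R ≤ 10] = (4) / (14/15) = 30/7.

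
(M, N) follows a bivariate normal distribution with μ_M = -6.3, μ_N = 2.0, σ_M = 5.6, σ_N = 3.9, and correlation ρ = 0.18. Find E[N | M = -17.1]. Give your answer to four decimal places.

0.6461

The regression of N on M has slope ρ·σ_N/σ_M and passes through (μ_M, μ_N).
E[N | M=-17.1] = 2.0 + (0.18)·(3.9/5.6)·(-17.1 − (-6.3)) = 2.0 + (0.12536)·(-10.8) = 0.6461.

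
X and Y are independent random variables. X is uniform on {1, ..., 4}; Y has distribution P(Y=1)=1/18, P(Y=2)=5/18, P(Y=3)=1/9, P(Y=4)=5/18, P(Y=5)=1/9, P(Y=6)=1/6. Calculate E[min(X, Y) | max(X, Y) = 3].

P(max(X, Y) = 3) = 1/6.
Summing min(X,Y)·P(x,y) over outcomes with max(X, Y) = 3 gives 23/72.
E[min(X, Y) | max(X, Y) = 3] = (23/72) / (1/6) = 23/12.

23/12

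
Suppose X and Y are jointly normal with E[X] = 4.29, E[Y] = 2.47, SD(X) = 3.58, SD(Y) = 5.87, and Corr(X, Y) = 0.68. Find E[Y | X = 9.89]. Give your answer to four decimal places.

8.7138

The regression of Y on X has slope ρ·σ_Y/σ_X and passes through (μ_X, μ_Y).
E[Y | X=9.89] = 2.47 + (0.68)·(5.87/3.58)·(9.89 − (4.29)) = 2.47 + (1.11497)·(5.6) = 8.7138.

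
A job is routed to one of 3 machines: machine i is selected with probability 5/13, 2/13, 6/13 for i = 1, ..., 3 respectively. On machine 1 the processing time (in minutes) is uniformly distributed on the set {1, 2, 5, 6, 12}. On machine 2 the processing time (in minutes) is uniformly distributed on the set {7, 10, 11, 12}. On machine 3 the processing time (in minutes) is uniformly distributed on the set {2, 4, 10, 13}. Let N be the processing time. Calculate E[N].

179/26

E[N | machine 1] = (1+2+5+6+12)/5 = 26/5.
E[N | machine 2] = (7+10+11+12)/4 = 10.
E[N | machine 3] = (2+4+10+13)/4 = 29/4.
E[N] = (5/13)·(26/5) + (2/13)·(10) + (6/13)·(29/4) = 179/26.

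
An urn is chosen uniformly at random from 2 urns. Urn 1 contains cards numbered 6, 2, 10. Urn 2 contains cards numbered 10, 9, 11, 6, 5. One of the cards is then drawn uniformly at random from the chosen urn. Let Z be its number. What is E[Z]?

E[Z | urn 1] = (6+2+10)/3 = 6.
E[Z | urn 2] = (10+9+11+6+5)/5 = 41/5.
E[Z] = (1/2)·(6) + (1/2)·(41/5) = 71/10.

71/10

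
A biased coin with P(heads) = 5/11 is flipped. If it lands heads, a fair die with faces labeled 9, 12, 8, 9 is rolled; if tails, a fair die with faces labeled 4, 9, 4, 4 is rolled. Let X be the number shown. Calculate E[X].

79/11

E[X | heads] = (9+12+8+9)/4 = 19/2.
E[X | tails] = (4+9+4+4)/4 = 21/4.
E[X] = (5/11)·(19/2) + (6/11)·(21/4) = 79/11.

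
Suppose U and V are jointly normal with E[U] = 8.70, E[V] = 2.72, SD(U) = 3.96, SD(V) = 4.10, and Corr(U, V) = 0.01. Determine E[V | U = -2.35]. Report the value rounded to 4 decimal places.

The regression of V on U has slope ρ·σ_V/σ_U and passes through (μ_U, μ_V).
E[V | U=-2.35] = 2.72 + (0.01)·(4.10/3.96)·(-2.35 − (8.70)) = 2.72 + (0.010354)·(-11.05) = 2.6056.

2.6056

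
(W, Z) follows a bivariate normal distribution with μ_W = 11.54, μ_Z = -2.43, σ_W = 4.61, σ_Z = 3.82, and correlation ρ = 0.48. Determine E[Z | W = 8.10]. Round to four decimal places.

-3.7982

The regression of Z on W has slope ρ·σ_Z/σ_W and passes through (μ_W, μ_Z).
E[Z | W=8.10] = -2.43 + (0.48)·(3.82/4.61)·(8.10 − (11.54)) = -2.43 + (0.39774)·(-3.44) = -3.7982.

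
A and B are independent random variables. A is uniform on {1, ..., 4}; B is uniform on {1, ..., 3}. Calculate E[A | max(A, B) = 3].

12/5

P(max(A, B) = 3) = 5/12.
Summing A·P(x,y) over outcomes with max(A, B) = 3 gives 1.
E[A | max(A, B) = 3] = (1) / (5/12) = 12/5.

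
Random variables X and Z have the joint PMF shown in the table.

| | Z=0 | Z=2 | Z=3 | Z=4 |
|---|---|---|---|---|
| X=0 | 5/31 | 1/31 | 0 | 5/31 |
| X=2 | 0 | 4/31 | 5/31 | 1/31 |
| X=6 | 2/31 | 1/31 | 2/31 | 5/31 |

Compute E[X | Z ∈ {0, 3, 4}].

66/25

P(Z ∈ {0, 3, 4}) = 25/31.
Σ X·P over the event = 0·(5/31) + 0·(5/31) + 2·(5/31) + 2·(1/31) + 6·(2/31) + 6·(2/31) + 6·(5/31) = 66/31.
E[X | Z ∈ {0, 3, 4}] = (66/31) / (25/31) = 66/25.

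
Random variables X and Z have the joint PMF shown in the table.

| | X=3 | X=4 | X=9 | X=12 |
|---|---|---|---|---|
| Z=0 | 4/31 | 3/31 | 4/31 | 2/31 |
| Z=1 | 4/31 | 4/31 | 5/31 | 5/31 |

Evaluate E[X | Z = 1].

P(Z = 1) = 18/31.
Σ X·P over the event = 3·(4/31) + 4·(4/31) + 9·(5/31) + 12·(5/31) = 133/31.
E[X | Z = 1] = (133/31) / (18/31) = 133/18.

133/18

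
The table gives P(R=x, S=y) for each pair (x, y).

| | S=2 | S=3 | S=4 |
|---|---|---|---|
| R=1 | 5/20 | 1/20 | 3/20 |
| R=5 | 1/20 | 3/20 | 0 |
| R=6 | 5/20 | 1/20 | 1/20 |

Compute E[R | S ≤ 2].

40/11

P(S ≤ 2) = 11/20.
Summing R·P(R=x,S=y) over the conditioning event gives 2.
E[R | S ≤ 2] = (2) / (11/20) = 40/11.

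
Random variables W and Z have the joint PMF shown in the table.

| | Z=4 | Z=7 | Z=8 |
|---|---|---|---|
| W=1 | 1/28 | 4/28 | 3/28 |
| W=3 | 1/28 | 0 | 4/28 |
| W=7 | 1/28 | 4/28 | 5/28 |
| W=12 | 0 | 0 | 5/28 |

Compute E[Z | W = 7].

36/5

P(W = 7) = 5/14.
Σ Z·P over the event = 4·(1/28) + 7·(4/28) + 8·(5/28) = 18/7.
E[Z | W = 7] = (18/7) / (5/14) = 36/5.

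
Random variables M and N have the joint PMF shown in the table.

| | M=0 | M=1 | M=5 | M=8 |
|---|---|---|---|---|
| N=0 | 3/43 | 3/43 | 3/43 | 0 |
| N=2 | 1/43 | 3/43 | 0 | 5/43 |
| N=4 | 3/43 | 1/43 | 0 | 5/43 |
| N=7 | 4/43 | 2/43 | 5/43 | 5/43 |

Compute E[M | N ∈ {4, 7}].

P(N ∈ {4, 7}) = 25/43.
Σ M·P over the event = 0·(3/43) + 0·(4/43) + 1·(1/43) + 1·(2/43) + 5·(5/43) + 8·(5/43) + 8·(5/43) = 108/43.
E[M | N ∈ {4, 7}] = (108/43) / (25/43) = 108/25.

108/25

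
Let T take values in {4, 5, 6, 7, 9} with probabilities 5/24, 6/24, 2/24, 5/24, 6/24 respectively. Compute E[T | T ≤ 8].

97/18

P(T ≤ 8) = 3/4.
Σ over the event: 4·5/24 + 5·1/4 + 6·1/12 + 7·5/24 = 97/24.
E[T | T ≤ 8] = (97/24) / (3/4) = 97/18.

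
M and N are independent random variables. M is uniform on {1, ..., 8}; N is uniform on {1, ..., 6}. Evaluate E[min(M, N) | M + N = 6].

Outcomes with M + N = 6: (1,5), (2,4), (3,3), (4,2), (5,1), each with probability 1/48.
E[min(M, N) | M + N = 6] = (1 + 2 + 3 + 2 + 1) / 5 = 9/5.

9/5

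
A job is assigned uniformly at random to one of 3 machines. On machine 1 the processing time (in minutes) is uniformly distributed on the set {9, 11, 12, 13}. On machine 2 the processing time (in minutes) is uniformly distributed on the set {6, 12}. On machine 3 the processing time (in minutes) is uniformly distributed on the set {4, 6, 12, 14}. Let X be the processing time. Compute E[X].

E[X | machine 1] = (9+11+12+13)/4 = 45/4.
E[X | machine 2] = (6+12)/2 = 9.
E[X | machine 3] = (4+6+12+14)/4 = 9.
E[X] = (1/3)·(45/4) + (1/3)·(9) + (1/3)·(9) = 39/4.

39/4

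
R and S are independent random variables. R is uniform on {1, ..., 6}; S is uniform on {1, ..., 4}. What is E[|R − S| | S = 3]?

3/2

Outcomes with S = 3: (1,3), (2,3), (3,3), (4,3), (5,3), (6,3), each with probability 1/24.
E[|R − S| | S = 3] = (2 + 1 + 0 + 1 + 2 + 3) / 6 = 3/2.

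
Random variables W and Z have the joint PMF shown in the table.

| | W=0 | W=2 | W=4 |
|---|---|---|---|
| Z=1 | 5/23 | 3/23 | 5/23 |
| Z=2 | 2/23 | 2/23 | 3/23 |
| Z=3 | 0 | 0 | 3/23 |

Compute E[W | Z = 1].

P(Z = 1) = 13/23.
Σ W·P over the event = 0·(5/23) + 2·(3/23) + 4·(5/23) = 26/23.
E[W | Z = 1] = (26/23) / (13/23) = 2.

2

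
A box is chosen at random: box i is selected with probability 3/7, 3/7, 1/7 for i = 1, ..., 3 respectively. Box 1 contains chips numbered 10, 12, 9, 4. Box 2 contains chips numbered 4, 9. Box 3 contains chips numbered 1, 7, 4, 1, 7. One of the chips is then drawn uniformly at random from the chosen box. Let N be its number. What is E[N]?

E[N | box 1] = (10+12+9+4)/4 = 35/4.
E[N | box 2] = (4+9)/2 = 13/2.
E[N | box 3] = (1+7+4+1+7)/5 = 4.
E[N] = (3/7)·(35/4) + (3/7)·(13/2) + (1/7)·(4) = 199/28.

199/28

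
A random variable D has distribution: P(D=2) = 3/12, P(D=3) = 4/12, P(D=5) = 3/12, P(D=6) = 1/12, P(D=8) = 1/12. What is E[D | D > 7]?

8

P(D > 7) = 1/12.
Σ over the event: 8·1/12 = 2/3.
E[D | D > 7] = (2/3) / (1/12) = 8.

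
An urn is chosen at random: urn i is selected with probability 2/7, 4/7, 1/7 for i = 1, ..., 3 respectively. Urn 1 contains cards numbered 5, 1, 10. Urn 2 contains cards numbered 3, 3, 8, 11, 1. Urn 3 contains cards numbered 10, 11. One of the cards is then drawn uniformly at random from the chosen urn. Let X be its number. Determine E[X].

1259/210

E[X | urn 1] = (5+1+10)/3 = 16/3.
E[X | urn 2] = (3+3+8+11+1)/5 = 26/5.
E[X | urn 3] = (10+11)/2 = 21/2.
E[X] = (2/7)·(16/3) + (4/7)·(26/5) + (1/7)·(21/2) = 1259/210.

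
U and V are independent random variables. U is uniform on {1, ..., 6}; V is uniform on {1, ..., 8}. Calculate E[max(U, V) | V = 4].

Outcomes with V = 4: (1,4), (2,4), (3,4), (4,4), (5,4), (6,4), each with probability 1/48.
E[max(U, V) | V = 4] = (4 + 4 + 4 + 4 + 5 + 6) / 6 = 9/2.

9/2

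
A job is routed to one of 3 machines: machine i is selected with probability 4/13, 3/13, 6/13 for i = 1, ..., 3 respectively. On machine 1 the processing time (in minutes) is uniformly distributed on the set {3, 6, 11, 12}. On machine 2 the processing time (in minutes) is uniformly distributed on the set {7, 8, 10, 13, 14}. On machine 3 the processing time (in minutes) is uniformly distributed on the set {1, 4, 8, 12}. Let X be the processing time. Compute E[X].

1007/130

E[X | machine 1] = (3+6+11+12)/4 = 8.
E[X | machine 2] = (7+8+10+13+14)/5 = 52/5.
E[X | machine 3] = (1+4+8+12)/4 = 25/4.
By the law of total expectation,
E[X] = (4/13)·(8) + (3/13)·(52/5) + (6/13)·(25/4) = 1007/130.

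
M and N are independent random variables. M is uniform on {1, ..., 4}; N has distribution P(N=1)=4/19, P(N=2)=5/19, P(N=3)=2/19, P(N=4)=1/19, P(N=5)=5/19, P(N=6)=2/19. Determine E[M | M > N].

P(M > N) = 6/19.
Summing M·P(x,y) over outcomes with M > N gives 79/76.
E[M | M > N] = (79/76) / (6/19) = 79/24.

79/24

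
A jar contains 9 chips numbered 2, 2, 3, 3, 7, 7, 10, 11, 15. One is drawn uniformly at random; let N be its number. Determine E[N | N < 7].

P(N < 7) = 4/9.
Σ over the event: 2·2/9 + 3·2/9 = 10/9.
E[N | N < 7] = (10/9) / (4/9) = 5/2.

5/2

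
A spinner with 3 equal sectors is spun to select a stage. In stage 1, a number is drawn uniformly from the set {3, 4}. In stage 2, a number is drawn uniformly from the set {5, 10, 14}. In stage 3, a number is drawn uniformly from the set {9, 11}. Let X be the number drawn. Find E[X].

139/18

E[X | stage 1] = (3+4)/2 = 7/2.
E[X | stage 2] = (5+10+14)/3 = 29/3.
E[X | stage 3] = (9+11)/2 = 10.
E[X] = (1/3)·(7/2) + (1/3)·(29/3) + (1/3)·(10) = 139/18.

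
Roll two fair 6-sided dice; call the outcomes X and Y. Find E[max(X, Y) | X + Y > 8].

Outcomes with X + Y > 8: (3,6), (4,5), (4,6), (5,4), (5,5), (5,6), (6,3), (6,4), (6,5), (6,6), each with probability 1/36.
E[max(X, Y) | X + Y > 8] = (6 + 5 + 6 + 5 + 5 + 6 + 6 + 6 + 6 + 6) / 10 = 57/10.

57/10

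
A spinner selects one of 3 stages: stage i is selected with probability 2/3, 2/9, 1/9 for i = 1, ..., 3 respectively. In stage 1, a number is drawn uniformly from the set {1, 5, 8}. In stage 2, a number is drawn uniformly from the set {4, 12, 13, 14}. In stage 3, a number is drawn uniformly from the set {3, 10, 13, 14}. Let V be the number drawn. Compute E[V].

119/18

E[V | stage 1] = (1+5+8)/3 = 14/3.
E[V | stage 2] = (4+12+13+14)/4 = 43/4.
E[V | stage 3] = (3+10+13+14)/4 = 10.
By the law of total expectation,
E[V] = (2/3)·(14/3) + (2/9)·(43/4) + (1/9)·(10) = 119/18.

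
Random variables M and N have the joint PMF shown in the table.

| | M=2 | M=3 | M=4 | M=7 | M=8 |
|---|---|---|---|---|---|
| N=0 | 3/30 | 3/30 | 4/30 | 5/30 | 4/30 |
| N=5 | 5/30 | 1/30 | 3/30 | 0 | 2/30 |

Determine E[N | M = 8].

P(M = 8) = 1/5.
Σ N·P over the event = 0·(4/30) + 5·(2/30) = 1/3.
E[N | M = 8] = (1/3) / (1/5) = 5/3.

5/3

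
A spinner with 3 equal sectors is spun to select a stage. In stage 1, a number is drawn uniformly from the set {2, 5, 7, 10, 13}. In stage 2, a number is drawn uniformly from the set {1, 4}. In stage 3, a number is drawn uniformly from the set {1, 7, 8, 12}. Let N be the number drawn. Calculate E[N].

E[N | stage 1] = (2+5+7+10+13)/5 = 37/5.
E[N | stage 2] = (1+4)/2 = 5/2.
E[N | stage 3] = (1+7+8+12)/4 = 7.
By the law of total expectation,
E[N] = (1/3)·(37/5) + (1/3)·(5/2) + (1/3)·(7) = 169/30.

169/30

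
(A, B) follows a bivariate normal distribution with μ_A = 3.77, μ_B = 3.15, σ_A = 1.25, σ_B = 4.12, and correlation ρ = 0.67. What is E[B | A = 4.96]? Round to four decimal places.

5.7779

For a bivariate normal, E[B | A=x] = μ_B + ρ·(σ_B/σ_A)·(x − μ_A).
E[B | A=4.96] = 3.15 + (0.67)·(4.12/1.25)·(4.96 − (3.77)) = 3.15 + (2.2083)·(1.19) = 5.7779.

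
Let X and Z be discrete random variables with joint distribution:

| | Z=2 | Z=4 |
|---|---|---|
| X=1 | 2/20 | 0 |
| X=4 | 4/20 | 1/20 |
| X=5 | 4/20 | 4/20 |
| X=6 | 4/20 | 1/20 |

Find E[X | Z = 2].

P(Z = 2) = 7/10.
Σ X·P over the event = 1·(2/20) + 4·(4/20) + 5·(4/20) + 6·(4/20) = 31/10.
E[X | Z = 2] = (31/10) / (7/10) = 31/7.

31/7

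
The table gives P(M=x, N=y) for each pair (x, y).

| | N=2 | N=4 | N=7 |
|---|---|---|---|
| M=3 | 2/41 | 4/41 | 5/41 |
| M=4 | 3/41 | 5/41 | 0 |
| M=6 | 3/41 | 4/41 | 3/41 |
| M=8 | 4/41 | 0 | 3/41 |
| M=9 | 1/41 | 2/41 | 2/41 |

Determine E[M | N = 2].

P(N = 2) = 13/41.
Σ M·P over the event = 3·(2/41) + 4·(3/41) + 6·(3/41) + 8·(4/41) + 9·(1/41) = 77/41.
E[M | N = 2] = (77/41) / (13/41) = 77/13.

77/13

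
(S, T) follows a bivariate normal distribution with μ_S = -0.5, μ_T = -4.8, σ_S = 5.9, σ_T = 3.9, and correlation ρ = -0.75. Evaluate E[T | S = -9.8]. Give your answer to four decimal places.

The regression of T on S has slope ρ·σ_T/σ_S and passes through (μ_S, μ_T).
E[T | S=-9.8] = -4.8 + (-0.75)·(3.9/5.9)·(-9.8 − (-0.5)) = -4.8 + (-0.49576)·(-9.3) = -0.1894.

-0.1894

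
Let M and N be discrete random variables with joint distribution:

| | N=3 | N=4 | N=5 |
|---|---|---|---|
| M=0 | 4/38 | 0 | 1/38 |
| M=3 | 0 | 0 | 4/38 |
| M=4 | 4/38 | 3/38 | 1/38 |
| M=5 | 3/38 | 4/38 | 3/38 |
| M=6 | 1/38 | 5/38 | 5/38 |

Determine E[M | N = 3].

P(N = 3) = 6/19.
Σ M·P over the event = 0·(4/38) + 4·(4/38) + 5·(3/38) + 6·(1/38) = 37/38.
E[M | N = 3] = (37/38) / (6/19) = 37/12.

37/12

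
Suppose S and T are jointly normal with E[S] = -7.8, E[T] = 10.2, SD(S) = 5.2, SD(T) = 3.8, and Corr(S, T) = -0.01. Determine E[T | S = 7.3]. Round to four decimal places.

E[T | S=x] = μ_T + ρ(σ_T/σ_S)(x − μ_S) for jointly normal variables.
E[T | S=7.3] = 10.2 + (-0.01)·(3.8/5.2)·(7.3 − (-7.8)) = 10.2 + (-0.0073077)·(15.1) = 10.0897.

10.0897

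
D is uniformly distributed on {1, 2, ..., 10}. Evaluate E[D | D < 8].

4

Given D < 8, D is equally likely to be any of {1, 2, 3, 4, 5, 6, 7}.
E[D | D < 8] = (1 + 2 + 3 + 4 + 5 + 6 + 7) / 7 = 4.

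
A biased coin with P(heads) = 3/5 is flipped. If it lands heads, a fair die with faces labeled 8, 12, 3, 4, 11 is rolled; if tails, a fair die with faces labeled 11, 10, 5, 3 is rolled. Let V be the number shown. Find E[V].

E[V | heads] = (8+12+3+4+11)/5 = 38/5.
E[V | tails] = (11+10+5+3)/4 = 29/4.
E[V] = (3/5)·(38/5) + (2/5)·(29/4) = 373/50.

373/50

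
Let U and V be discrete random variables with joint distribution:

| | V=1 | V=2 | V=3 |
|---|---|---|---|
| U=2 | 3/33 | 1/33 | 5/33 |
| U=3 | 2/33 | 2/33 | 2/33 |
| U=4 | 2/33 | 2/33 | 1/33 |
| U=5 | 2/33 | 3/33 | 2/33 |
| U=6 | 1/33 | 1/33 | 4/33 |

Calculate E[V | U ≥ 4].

19/9

P(U ≥ 4) = 6/11.
Summing V·P(U=x,V=y) over the conditioning event gives 38/33.
E[V | U ≥ 4] = (38/33) / (6/11) = 19/9.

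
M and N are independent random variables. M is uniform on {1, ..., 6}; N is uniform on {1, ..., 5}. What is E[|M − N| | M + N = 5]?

2

Outcomes with M + N = 5: (1,4), (2,3), (3,2), (4,1), each with probability 1/30.
E[|M − N| | M + N = 5] = (3 + 1 + 1 + 3) / 4 = 2.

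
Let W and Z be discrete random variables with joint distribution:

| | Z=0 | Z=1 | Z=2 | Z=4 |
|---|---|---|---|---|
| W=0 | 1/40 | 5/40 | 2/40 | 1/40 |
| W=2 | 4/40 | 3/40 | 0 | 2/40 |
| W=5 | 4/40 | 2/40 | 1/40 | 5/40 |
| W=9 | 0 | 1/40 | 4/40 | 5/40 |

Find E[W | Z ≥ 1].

140/31

P(Z ≥ 1) = 31/40.
Summing W·P(W=x,Z=y) over the conditioning event gives 7/2.
E[W | Z ≥ 1] = (7/2) / (31/40) = 140/31.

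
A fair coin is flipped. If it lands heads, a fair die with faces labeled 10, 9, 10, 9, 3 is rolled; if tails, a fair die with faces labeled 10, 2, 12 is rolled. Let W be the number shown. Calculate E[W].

E[W | heads] = (10+9+10+9+3)/5 = 41/5.
E[W | tails] = (10+2+12)/3 = 8.
By the law of total expectation,
E[W] = (1/2)·(41/5) + (1/2)·(8) = 81/10.

81/10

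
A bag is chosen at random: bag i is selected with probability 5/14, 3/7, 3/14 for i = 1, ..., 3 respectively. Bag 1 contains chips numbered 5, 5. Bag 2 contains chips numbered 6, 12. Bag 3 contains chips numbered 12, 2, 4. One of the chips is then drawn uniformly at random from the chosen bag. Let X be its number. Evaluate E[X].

E[X | bag 1] = (5+5)/2 = 5.
E[X | bag 2] = (6+12)/2 = 9.
E[X | bag 3] = (12+2+4)/3 = 6.
By the law of total expectation,
E[X] = (5/14)·(5) + (3/7)·(9) + (3/14)·(6) = 97/14.

97/14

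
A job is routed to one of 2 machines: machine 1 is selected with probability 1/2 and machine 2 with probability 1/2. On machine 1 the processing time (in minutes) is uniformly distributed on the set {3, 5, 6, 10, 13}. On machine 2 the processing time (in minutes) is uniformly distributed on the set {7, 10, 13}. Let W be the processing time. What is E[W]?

E[W | machine 1] = (3+5+6+10+13)/5 = 37/5.
E[W | machine 2] = (7+10+13)/3 = 10.
E[W] = (1/2)·(37/5) + (1/2)·(10) = 87/10.

87/10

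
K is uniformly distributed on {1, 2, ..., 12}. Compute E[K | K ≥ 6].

Given K ≥ 6, K is equally likely to be any of {6, 7, 8, 9, 10, 11, 12}.
E[K | K ≥ 6] = (6 + 7 + 8 + 9 + 10 + 11 + 12) / 7 = 9.

9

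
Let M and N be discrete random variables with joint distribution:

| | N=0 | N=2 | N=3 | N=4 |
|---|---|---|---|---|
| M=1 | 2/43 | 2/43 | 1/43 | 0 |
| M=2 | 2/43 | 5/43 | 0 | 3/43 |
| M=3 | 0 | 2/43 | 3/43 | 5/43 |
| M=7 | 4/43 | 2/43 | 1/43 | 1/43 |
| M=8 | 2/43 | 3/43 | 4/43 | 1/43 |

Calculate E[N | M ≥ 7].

11/6

P(M ≥ 7) = 18/43.
Σ N·P over the event = 0·(4/43) + 2·(2/43) + 3·(1/43) + 4·(1/43) + 0·(2/43) + 2·(3/43) + 3·(4/43) + 4·(1/43) = 33/43.
E[N | M ≥ 7] = (33/43) / (18/43) = 11/6.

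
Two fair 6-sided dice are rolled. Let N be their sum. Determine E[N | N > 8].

10

P(N > 8) = 5/18.
Σ over the event: 9·1/9 + 10·1/12 + 11·1/18 + 12·1/36 = 25/9.
E[N | N > 8] = (25/9) / (5/18) = 10.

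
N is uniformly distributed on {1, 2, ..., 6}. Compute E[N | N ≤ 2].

Given N ≤ 2, N is equally likely to be any of {1, 2}.
E[N | N ≤ 2] = (1 + 2) / 2 = 3/2.

3/2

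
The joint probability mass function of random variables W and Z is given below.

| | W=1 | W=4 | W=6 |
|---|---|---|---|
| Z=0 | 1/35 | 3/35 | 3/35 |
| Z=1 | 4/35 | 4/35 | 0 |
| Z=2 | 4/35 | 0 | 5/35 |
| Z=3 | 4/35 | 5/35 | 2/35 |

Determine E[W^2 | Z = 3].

156/11

P(Z = 3) = 11/35.
Summing W^2·P(W=x,Z=y) over the conditioning event gives 156/35.
E[W^2 | Z = 3] = (156/35) / (11/35) = 156/11.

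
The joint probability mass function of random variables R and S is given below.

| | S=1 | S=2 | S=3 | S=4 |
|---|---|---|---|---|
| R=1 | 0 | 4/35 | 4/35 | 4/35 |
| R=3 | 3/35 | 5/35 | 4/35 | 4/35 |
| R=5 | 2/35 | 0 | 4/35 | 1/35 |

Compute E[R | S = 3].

3

P(S = 3) = 12/35.
Summing R·P(R=x,S=y) over the conditioning event gives 36/35.
E[R | S = 3] = (36/35) / (12/35) = 3.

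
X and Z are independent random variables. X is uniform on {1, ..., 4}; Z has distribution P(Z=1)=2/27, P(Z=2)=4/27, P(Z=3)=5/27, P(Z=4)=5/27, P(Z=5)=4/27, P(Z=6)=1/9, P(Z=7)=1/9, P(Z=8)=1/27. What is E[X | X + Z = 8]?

P(X + Z = 8) = 5/36.
Summing X·P(x,y) over outcomes with X + Z = 8 gives 41/108.
E[X | X + Z = 8] = (41/108) / (5/36) = 41/15.

41/15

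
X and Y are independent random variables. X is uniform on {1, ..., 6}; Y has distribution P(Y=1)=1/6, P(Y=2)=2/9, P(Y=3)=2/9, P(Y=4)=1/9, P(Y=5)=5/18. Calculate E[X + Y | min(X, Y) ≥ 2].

113/15

P(min(X, Y) ≥ 2) = 25/36.
Summing (X+Y)·P(x,y) over outcomes with min(X, Y) ≥ 2 gives 565/108.
E[X + Y | min(X, Y) ≥ 2] = (565/108) / (25/36) = 113/15.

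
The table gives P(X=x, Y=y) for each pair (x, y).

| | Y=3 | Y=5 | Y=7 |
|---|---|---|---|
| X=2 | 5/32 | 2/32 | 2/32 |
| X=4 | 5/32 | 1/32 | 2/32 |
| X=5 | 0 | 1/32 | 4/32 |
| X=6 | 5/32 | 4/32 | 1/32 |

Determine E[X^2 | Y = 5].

193/8

P(Y = 5) = 1/4.
Summing X^2·P(X=x,Y=y) over the conditioning event gives 193/32.
E[X^2 | Y = 5] = (193/32) / (1/4) = 193/8.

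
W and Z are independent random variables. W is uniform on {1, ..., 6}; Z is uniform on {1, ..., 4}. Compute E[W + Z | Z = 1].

9/2

Outcomes with Z = 1: (1,1), (2,1), (3,1), (4,1), (5,1), (6,1), each with probability 1/24.
E[W + Z | Z = 1] = (2 + 3 + 4 + 5 + 6 + 7) / 6 = 9/2.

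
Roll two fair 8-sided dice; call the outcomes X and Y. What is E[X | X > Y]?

P(X > Y) = 7/16.
Summing X·P(x,y) over outcomes with X > Y gives 21/8.
E[X | X > Y] = (21/8) / (7/16) = 6.

6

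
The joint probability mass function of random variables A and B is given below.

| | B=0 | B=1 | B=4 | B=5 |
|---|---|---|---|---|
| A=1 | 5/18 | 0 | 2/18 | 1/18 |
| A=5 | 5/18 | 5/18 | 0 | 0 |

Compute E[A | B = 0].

P(B = 0) = 5/9.
Σ A·P over the event = 1·(5/18) + 5·(5/18) = 5/3.
E[A | B = 0] = (5/3) / (5/9) = 3.

3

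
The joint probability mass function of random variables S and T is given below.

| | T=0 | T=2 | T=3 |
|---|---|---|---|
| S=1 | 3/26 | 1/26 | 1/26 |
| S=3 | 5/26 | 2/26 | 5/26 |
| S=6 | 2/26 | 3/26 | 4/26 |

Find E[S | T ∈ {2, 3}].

65/16

P(T ∈ {2, 3}) = 8/13.
Σ S·P over the event = 1·(1/26) + 1·(1/26) + 3·(2/26) + 3·(5/26) + 6·(3/26) + 6·(4/26) = 5/2.
E[S | T ∈ {2, 3}] = (5/2) / (8/13) = 65/16.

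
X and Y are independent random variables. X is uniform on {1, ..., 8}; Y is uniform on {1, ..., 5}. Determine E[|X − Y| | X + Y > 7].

P(X + Y > 7) = 1/2.
Summing |X−Y|·P(x,y) over outcomes with X + Y > 7 gives 61/40.
E[|X − Y| | X + Y > 7] = (61/40) / (1/2) = 61/20.

61/20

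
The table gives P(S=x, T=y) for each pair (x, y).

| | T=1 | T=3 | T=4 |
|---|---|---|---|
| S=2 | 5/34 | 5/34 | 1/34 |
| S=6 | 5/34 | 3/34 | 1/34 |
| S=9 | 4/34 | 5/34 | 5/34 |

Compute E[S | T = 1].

38/7

P(T = 1) = 7/17.
Σ S·P over the event = 2·(5/34) + 6·(5/34) + 9·(4/34) = 38/17.
E[S | T = 1] = (38/17) / (7/17) = 38/7.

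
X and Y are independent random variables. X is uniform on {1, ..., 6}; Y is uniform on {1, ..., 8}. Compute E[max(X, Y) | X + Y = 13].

Outcomes with X + Y = 13: (5,8), (6,7), each with probability 1/48.
E[max(X, Y) | X + Y = 13] = (8 + 7) / 2 = 15/2.

15/2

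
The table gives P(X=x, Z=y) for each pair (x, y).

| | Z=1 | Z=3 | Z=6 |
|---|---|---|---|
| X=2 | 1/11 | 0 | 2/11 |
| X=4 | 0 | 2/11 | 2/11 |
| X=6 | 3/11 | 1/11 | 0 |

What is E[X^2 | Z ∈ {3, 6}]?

108/7

P(Z ∈ {3, 6}) = 7/11.
Σ X^2·P over the event = 4·(2/11) + 16·(2/11) + 16·(2/11) + 36·(1/11) = 108/11.
E[X^2 | Z ∈ {3, 6}] = (108/11) / (7/11) = 108/7.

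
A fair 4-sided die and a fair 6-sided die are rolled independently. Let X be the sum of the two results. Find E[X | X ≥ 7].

P(X ≥ 7) = 5/12.
Σ over the event: 7·1/6 + 8·1/8 + 9·1/12 + 10·1/24 = 10/3.
E[X | X ≥ 7] = (10/3) / (5/12) = 8.

8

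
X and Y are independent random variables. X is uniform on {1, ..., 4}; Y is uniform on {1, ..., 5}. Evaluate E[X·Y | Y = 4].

Outcomes with Y = 4: (1,4), (2,4), (3,4), (4,4), each with probability 1/20.
E[X·Y | Y = 4] = (4 + 8 + 12 + 16) / 4 = 10.

10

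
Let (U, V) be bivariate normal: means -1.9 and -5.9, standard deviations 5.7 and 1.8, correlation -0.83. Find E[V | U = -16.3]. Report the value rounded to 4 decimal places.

For a bivariate normal, E[V | U=x] = μ_V + ρ·(σ_V/σ_U)·(x − μ_U).
E[V | U=-16.3] = -5.9 + (-0.83)·(1.8/5.7)·(-16.3 − (-1.9)) = -5.9 + (-0.262105)·(-14.4) = -2.1257.

-2.1257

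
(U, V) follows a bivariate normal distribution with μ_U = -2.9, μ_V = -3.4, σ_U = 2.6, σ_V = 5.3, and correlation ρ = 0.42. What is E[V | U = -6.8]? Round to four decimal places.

-6.7390

The regression of V on U has slope ρ·σ_V/σ_U and passes through (μ_U, μ_V).
E[V | U=-6.8] = -3.4 + (0.42)·(5.3/2.6)·(-6.8 − (-2.9)) = -3.4 + (0.85615)·(-3.9) = -6.7390.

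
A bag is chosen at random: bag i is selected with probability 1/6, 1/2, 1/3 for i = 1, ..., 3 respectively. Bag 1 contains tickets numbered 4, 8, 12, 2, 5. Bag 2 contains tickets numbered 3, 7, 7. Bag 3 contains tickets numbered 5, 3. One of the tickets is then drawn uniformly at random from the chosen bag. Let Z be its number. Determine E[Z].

E[Z | bag 1] = (4+8+12+2+5)/5 = 31/5.
E[Z | bag 2] = (3+7+7)/3 = 17/3.
E[Z | bag 3] = (5+3)/2 = 4.
By the law of total expectation,
E[Z] = (1/6)·(31/5) + (1/2)·(17/3) + (1/3)·(4) = 26/5.

26/5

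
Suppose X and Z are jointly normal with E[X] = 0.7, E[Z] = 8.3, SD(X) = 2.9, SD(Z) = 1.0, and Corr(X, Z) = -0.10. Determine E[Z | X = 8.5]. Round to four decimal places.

E[Z | X=x] = μ_Z + ρ(σ_Z/σ_X)(x − μ_X) for jointly normal variables.
E[Z | X=8.5] = 8.3 + (-0.10)·(1.0/2.9)·(8.5 − (0.7)) = 8.3 + (-0.034483)·(7.8) = 8.0310.

8.0310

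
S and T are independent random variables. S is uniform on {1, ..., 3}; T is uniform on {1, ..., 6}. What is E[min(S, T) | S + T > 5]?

20/9

Outcomes with S + T > 5: (1,5), (1,6), (2,4), (2,5), (2,6), (3,3), (3,4), (3,5), (3,6), each with probability 1/18.
E[min(S, T) | S + T > 5] = (1 + 1 + 2 + 2 + 2 + 3 + 3 + 3 + 3) / 9 = 20/9.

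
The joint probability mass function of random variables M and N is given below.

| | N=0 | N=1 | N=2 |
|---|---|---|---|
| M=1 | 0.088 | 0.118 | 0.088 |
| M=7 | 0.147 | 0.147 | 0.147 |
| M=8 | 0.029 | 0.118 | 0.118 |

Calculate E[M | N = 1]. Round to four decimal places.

5.4595

P(N = 1) = 0.383.
Σ M·P over the event = 1·(0.118) + 7·(0.147) + 8·(0.118) = 2.091.
E[M | N = 1] = (2.091) / (0.383) = 5.4595.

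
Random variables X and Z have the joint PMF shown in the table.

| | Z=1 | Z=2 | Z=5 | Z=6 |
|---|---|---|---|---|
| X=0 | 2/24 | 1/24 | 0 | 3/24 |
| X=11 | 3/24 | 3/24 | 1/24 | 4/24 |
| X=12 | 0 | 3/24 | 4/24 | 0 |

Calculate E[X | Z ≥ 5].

P(Z ≥ 5) = 1/2.
Σ X·P over the event = 0·(3/24) + 11·(1/24) + 11·(4/24) + 12·(4/24) = 103/24.
E[X | Z ≥ 5] = (103/24) / (1/2) = 103/12.

103/12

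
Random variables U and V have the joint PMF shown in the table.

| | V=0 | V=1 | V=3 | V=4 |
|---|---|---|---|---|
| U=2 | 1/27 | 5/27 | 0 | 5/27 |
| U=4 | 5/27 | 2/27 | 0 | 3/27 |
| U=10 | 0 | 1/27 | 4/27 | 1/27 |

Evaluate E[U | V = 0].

P(V = 0) = 2/9.
Summing U·P(U=x,V=y) over the conditioning event gives 22/27.
E[U | V = 0] = (22/27) / (2/9) = 11/3.

11/3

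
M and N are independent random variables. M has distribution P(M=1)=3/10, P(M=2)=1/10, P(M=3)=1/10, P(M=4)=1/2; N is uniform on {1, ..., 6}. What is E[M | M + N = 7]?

P(M + N = 7) = 1/6.
Summing M·P(x,y) over outcomes with M + N = 7 gives 7/15.
E[M | M + N = 7] = (7/15) / (1/6) = 14/5.

14/5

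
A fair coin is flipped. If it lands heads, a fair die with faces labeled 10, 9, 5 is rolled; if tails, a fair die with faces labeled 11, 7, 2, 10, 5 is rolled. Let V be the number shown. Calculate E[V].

15/2

E[V | heads] = (10+9+5)/3 = 8.
E[V | tails] = (11+7+2+10+5)/5 = 7.
E[V] = (1/2)·(8) + (1/2)·(7) = 15/2.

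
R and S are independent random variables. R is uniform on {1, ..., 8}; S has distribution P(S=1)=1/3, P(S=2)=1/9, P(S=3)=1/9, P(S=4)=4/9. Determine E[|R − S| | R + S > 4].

P(R + S > 4) = 5/6.
Summing |R−S|·P(x,y) over outcomes with R + S > 4 gives 22/9.
E[|R − S| | R + S > 4] = (22/9) / (5/6) = 44/15.

44/15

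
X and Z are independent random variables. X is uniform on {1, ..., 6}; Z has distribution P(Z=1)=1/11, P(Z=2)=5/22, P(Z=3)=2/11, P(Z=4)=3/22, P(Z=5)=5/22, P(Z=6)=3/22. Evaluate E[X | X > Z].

P(X > Z) = 53/132.
Summing X·P(x,y) over outcomes with X > Z gives 23/12.
E[X | X > Z] = (23/12) / (53/132) = 253/53.

253/53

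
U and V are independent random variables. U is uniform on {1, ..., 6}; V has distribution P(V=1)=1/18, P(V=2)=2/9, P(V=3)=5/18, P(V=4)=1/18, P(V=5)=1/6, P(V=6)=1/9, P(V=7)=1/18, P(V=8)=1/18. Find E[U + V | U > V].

P(U > V) = 41/108.
Summing (U+V)·P(x,y) over outcomes with U > V gives 301/108.
E[U + V | U > V] = (301/108) / (41/108) = 301/41.

301/41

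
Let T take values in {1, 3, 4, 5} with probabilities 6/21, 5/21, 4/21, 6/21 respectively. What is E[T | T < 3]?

P(T < 3) = 2/7.
Σ over the event: 1·2/7 = 2/7.
E[T | T < 3] = (2/7) / (2/7) = 1.

1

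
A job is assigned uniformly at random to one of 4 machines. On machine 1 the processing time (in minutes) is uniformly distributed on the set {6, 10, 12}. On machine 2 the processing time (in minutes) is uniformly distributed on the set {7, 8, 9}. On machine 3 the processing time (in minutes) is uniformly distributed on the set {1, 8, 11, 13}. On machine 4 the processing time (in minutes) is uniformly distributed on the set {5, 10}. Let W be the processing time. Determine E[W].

397/48

E[W | machine 1] = (6+10+12)/3 = 28/3.
E[W | machine 2] = (7+8+9)/3 = 8.
E[W | machine 3] = (1+8+11+13)/4 = 33/4.
E[W | machine 4] = (5+10)/2 = 15/2.
By the law of total expectation,
E[W] = (1/4)·(28/3) + (1/4)·(8) + (1/4)·(33/4) + (1/4)·(15/2) = 397/48.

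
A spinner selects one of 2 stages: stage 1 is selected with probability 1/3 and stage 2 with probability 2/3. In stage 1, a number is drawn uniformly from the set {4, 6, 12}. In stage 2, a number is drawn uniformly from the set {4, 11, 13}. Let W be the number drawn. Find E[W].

E[W | stage 1] = (4+6+12)/3 = 22/3.
E[W | stage 2] = (4+11+13)/3 = 28/3.
E[W] = (1/3)·(22/3) + (2/3)·(28/3) = 26/3.

26/3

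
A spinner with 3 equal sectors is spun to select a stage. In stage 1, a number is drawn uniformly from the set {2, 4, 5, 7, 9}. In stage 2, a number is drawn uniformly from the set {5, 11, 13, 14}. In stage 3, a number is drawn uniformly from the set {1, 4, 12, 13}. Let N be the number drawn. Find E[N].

E[N | stage 1] = (2+4+5+7+9)/5 = 27/5.
E[N | stage 2] = (5+11+13+14)/4 = 43/4.
E[N | stage 3] = (1+4+12+13)/4 = 15/2.
By the law of total expectation,
E[N] = (1/3)·(27/5) + (1/3)·(43/4) + (1/3)·(15/2) = 473/60.

473/60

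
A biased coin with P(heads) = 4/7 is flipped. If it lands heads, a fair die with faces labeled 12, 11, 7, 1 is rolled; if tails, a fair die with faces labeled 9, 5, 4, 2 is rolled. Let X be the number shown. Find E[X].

46/7

E[X | heads] = (12+11+7+1)/4 = 31/4.
E[X | tails] = (9+5+4+2)/4 = 5.
E[X] = (4/7)·(31/4) + (3/7)·(5) = 46/7.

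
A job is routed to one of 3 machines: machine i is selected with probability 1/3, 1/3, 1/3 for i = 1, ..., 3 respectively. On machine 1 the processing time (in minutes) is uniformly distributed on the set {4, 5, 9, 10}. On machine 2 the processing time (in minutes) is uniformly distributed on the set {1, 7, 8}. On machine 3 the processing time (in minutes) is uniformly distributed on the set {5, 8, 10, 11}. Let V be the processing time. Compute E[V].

125/18

E[V | machine 1] = (4+5+9+10)/4 = 7.
E[V | machine 2] = (1+7+8)/3 = 16/3.
E[V | machine 3] = (5+8+10+11)/4 = 17/2.
E[V] = (1/3)·(7) + (1/3)·(16/3) + (1/3)·(17/2) = 125/18.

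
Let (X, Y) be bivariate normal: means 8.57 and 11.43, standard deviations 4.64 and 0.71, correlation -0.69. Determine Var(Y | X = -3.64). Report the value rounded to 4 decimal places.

0.2641

For a bivariate normal, Var(Y | X=x) = σ_Y²(1 − ρ²).
Var(Y | X=-3.64) = (0.71)²·(1 − (-0.69)²) = 0.5041·0.5239 = 0.2641.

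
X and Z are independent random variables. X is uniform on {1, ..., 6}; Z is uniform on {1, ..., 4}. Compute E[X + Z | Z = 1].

9/2

Outcomes with Z = 1: (1,1), (2,1), (3,1), (4,1), (5,1), (6,1), each with probability 1/24.
E[X + Z | Z = 1] = (2 + 3 + 4 + 5 + 6 + 7) / 6 = 9/2.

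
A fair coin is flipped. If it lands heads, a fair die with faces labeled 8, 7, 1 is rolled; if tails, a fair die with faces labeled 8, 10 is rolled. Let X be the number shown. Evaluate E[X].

E[X | heads] = (8+7+1)/3 = 16/3.
E[X | tails] = (8+10)/2 = 9.
E[X] = (1/2)·(16/3) + (1/2)·(9) = 43/6.

43/6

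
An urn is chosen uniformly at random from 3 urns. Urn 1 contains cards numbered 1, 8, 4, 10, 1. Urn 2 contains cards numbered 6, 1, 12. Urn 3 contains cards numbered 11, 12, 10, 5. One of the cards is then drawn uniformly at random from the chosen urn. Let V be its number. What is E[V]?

E[V | urn 1] = (1+8+4+10+1)/5 = 24/5.
E[V | urn 2] = (6+1+12)/3 = 19/3.
E[V | urn 3] = (11+12+10+5)/4 = 19/2.
E[V] = (1/3)·(24/5) + (1/3)·(19/3) + (1/3)·(19/2) = 619/90.

619/90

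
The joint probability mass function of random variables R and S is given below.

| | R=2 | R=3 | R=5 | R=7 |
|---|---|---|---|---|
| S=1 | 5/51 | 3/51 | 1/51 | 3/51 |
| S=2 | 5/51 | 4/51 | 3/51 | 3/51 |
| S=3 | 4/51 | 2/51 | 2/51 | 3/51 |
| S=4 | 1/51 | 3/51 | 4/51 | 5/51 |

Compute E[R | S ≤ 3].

74/19

P(S ≤ 3) = 38/51.
Summing R·P(R=x,S=y) over the conditioning event gives 148/51.
E[R | S ≤ 3] = (148/51) / (38/51) = 74/19.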